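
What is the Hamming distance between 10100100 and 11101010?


Count differing positions: . ^ . . ^ ^ ^ . = 4 differences

4


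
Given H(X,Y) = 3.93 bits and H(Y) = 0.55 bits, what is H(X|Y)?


H(X|Y) = H(X,Y) - H(Y) = 3.93 - 0.55 = 3.38

3.38 bits


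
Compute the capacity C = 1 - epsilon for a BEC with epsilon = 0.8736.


C = 1 - epsilon = 1 - 0.8736 = 0.1264

0.1264 bits


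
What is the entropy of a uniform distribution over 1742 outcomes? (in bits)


H = log2(n) = log2(1742) = 10.7665

10.7665 bits


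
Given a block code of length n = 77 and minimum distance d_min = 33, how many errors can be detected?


Detection capability = d_min - 1 = 33 - 1 = 32

32 errors


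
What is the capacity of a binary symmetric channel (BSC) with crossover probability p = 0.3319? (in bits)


H(p) = -p*log2(p) - (1-p)*log2(1-p) = -0.3319*log2(0.3319) - 0.6681*log2(0.6681) = 0.528112 + 0.388743 = 0.9169. C = 1 - H(p) = 1 - 0.9169 = 0.0831

0.0831 bits


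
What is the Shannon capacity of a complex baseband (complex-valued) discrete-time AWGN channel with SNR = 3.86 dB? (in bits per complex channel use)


SNR_linear = 10^(3.86/10) = 2.4322; C = log2(1 + SNR_linear) = log2(1 + 2.4322) = 1.7791

1.7791 bits/channel use


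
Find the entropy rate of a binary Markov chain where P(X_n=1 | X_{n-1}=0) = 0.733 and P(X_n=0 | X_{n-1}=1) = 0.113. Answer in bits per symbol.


Stationary distribution: pi_0 = p10/(p01+p10) = 0.1336, pi_1 = 0.8664. Entropy rate H' = pi_0*H(p01) + pi_1*H(p10) = 0.1336*0.8371 + 0.8664*0.5089 = 0.5527

0.5527 bits/symbol


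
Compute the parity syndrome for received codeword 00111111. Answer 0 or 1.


Syndrome = XOR of all bits = 0 XOR 0 XOR 1 XOR 1 XOR 1 XOR 1 XOR 1 XOR 1 = 0

0


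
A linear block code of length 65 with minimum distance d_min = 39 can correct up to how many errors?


Correction capability = floor((d-1)/2) = floor((39-1)/2) = 19

19 errors


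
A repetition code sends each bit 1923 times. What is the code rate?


Rate = k/n = 1/1923

1/1923


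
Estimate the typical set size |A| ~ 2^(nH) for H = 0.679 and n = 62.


log2|A_typical| = nH = 62 * 0.679 = 42.098, so |A_typical| ~ 2^42.098 = 4.707e+12

4.707e+12


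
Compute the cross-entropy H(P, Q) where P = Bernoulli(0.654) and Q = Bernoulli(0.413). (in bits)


H(P,Q) = -p*log2(q) - (1-p)*log2(1-q). -0.654*log2(0.413) = 0.834364; -0.346*log2(0.587) = 0.265924. H(P,Q) = 0.834364 + 0.265924 = 1.1003

1.1003 bits


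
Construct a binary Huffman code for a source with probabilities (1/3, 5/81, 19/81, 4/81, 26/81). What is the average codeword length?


Huffman construction (repeatedly merge the two least-probable nodes; each merge adds 1 bit to every symbol beneath it): 4/81 + 5/81 = 1/9; 1/9 + 19/81 = 28/81; 26/81 + 1/3 = 53/81; 28/81 + 53/81 = 1. Resulting codeword lengths (in the order the probabilities were given): (2, 3, 2, 3, 2). L_avg = sum(p_i * l_i) = 1/3*2 + 5/81*3 + 19/81*2 + 4/81*3 + 26/81*2 = 19/9 = 2.1111

2.1111 bits


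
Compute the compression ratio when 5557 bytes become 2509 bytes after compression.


Ratio = original / compressed = 5557 / 2509 = 2.2148

2.2148


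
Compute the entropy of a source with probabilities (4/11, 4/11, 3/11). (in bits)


H = -sum(p_i * log2(p_i)). Terms: -(4/11)*log2(4/11) = 0.530702; -(4/11)*log2(4/11) = 0.530702; -(3/11)*log2(3/11) = 0.511219. H = 0.530702 + 0.530702 + 0.511219 = 1.5726

1.5726 bits


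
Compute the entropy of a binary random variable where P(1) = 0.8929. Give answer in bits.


H = -p*log2(p) - (1-p)*log2(1-p). -0.8929*log2(0.8929) = 0.145926; -0.1071*log2(0.1071) = 0.345180. H = 0.145926 + 0.345180 = 0.4911

0.4911 bits


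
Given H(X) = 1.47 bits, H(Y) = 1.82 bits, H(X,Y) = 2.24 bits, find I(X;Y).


I(X;Y) = H(X) + H(Y) - H(X,Y) = 1.47 + 1.82 - 2.24 = 1.05

1.05 bits


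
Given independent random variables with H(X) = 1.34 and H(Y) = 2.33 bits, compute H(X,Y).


For independent variables, H(X,Y) = H(X) + H(Y) = 1.34 + 2.33 = 3.67

3.67 bits


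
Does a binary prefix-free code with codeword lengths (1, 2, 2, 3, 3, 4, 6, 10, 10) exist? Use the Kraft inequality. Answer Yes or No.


Kraft sum = sum(2^(-l_i)) = 1.3301, need <= 1. Result: violated (a binary prefix-free code with these lengths cannot exist)

No


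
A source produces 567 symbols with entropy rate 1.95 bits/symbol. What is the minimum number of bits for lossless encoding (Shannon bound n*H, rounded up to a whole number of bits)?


Minimum bits >= n * H = 567 * 1.95 = 1105.65, rounded up to a whole number of bits = 1106

1106 bits


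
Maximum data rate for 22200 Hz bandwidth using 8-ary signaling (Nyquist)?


Rate = 2 * B * log2(M) = 2 * 22200 * 3.0 = 133200.0

133200.0 bps


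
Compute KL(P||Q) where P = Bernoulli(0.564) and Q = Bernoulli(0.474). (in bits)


KL = p*log2(p/q) + (1-p)*log2((1-p)/(1-q)) = 0.564*log2(0.564/0.474) + 0.436*log2(0.436/0.526) = 0.0234

0.0234 bits


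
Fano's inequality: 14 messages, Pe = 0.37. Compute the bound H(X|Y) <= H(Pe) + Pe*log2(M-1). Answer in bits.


H(Pe) = -Pe*log2(Pe) - (1-Pe)*log2(1-Pe) = -0.37*log2(0.37) - 0.63*log2(0.63) = 0.530729 + 0.419943 = 0.9507. Pe*log2(M-1) = 0.37*log2(13) = 1.369163. Bound = H(Pe) + Pe*log2(M-1) = 0.530729 + 0.419943 + 1.369163 = 2.3198

2.3198 bits


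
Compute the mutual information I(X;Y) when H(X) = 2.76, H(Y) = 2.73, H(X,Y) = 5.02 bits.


I(X;Y) = H(X) + H(Y) - H(X,Y) = 2.76 + 2.73 - 5.02 = 0.47

0.47 bits


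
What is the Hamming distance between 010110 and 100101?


Count differing positions: ^ ^ . . ^ ^ = 4 differences

4


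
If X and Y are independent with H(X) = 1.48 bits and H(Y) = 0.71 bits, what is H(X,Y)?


For independent variables, H(X,Y) = H(X) + H(Y) = 1.48 + 0.71 = 2.19

2.19 bits


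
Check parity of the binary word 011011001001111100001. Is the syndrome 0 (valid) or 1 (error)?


Syndrome = XOR of all bits = 0 XOR 1 XOR 1 XOR 0 XOR 1 XOR 1 XOR 0 XOR 0 XOR 1 XOR 0 XOR 0 XOR 1 XOR 1 XOR 1 XOR 1 XOR 1 XOR 0 XOR 0 XOR 0 XOR 0 XOR 1 = 1

1


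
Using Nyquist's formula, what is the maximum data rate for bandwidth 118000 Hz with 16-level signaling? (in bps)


Rate = 2 * B * log2(M) = 2 * 118000 * 4.0 = 944000.0

944000.0 bps


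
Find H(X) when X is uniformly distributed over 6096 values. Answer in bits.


H = log2(n) = log2(6096) = 12.5736

12.5736 bits


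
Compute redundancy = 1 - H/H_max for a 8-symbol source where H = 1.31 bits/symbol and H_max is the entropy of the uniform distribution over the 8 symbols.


H_max = log2(K) = log2(8) = 3.0 bits/symbol. Redundancy = 1 - H/H_max = 1 - 1.31/3.0 = 1 - 0.4367 = 0.5633

0.5633


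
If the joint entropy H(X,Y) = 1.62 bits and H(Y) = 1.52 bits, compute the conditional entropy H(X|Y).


H(X|Y) = H(X,Y) - H(Y) = 1.62 - 1.52 = 0.1

0.1 bits


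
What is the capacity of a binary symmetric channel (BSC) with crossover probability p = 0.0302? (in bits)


H(p) = -p*log2(p) - (1-p)*log2(1-p) = -0.0302*log2(0.0302) - 0.9698*log2(0.9698) = 0.152489 + 0.042905 = 0.1954. C = 1 - H(p) = 1 - 0.1954 = 0.8046

0.8046 bits


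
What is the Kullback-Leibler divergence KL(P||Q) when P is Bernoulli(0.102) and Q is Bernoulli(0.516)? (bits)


KL = p*log2(p/q) + (1-p)*log2((1-p)/(1-q)) = 0.102*log2(0.102/0.516) + 0.898*log2(0.898/0.484) = 0.5622

0.5622 bits


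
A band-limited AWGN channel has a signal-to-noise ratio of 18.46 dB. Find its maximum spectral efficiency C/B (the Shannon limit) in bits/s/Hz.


SNR_linear = 10^(18.46/10) = 70.1455; C/B = log2(1 + SNR_linear) = log2(1 + 70.1455) = 6.1527

6.1527 bits/s/Hz


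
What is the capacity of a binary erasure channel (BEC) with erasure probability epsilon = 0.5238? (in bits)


C = 1 - epsilon = 1 - 0.5238 = 0.4762

0.4762 bits


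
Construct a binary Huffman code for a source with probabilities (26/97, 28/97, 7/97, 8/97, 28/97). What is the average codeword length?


Huffman construction (repeatedly merge the two least-probable nodes; each merge adds 1 bit to every symbol beneath it): 7/97 + 8/97 = 15/97; 15/97 + 26/97 = 41/97; 28/97 + 28/97 = 56/97; 41/97 + 56/97 = 1. Resulting codeword lengths (in the order the probabilities were given): (2, 2, 3, 3, 2). L_avg = sum(p_i * l_i) = 26/97*2 + 28/97*2 + 7/97*3 + 8/97*3 + 28/97*2 = 209/97 = 2.1546

2.1546 bits


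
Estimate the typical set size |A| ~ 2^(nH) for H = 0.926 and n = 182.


log2|A_typical| = nH = 182 * 0.926 = 168.532, so |A_typical| ~ 2^168.532 = 5.410e+50

5.410e+50


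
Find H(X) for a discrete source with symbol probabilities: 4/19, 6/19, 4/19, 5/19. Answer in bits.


H = -sum(p_i * log2(p_i)). Terms: -(4/19)*log2(4/19) = 0.473248; -(6/19)*log2(6/19) = 0.525147; -(4/19)*log2(4/19) = 0.473248; -(5/19)*log2(5/19) = 0.506842. H = 0.473248 + 0.525147 + 0.473248 + 0.506842 = 1.9785

1.9785 bits


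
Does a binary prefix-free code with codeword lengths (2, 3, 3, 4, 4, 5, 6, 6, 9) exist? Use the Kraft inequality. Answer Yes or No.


Kraft sum = sum(2^(-l_i)) = 0.6895, need <= 1. Result: satisfied (a binary prefix-free code with these lengths exists)

Yes


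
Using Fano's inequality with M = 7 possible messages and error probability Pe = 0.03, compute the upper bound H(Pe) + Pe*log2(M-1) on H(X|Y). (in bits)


H(Pe) = -Pe*log2(Pe) - (1-Pe)*log2(1-Pe) = -0.03*log2(0.03) - 0.97*log2(0.97) = 0.151767 + 0.042625 = 0.1944. Pe*log2(M-1) = 0.03*log2(6) = 0.077549. Bound = H(Pe) + Pe*log2(M-1) = 0.151767 + 0.042625 + 0.077549 = 0.2719

0.2719 bits


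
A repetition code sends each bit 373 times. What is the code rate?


Rate = k/n = 1/373

1/373


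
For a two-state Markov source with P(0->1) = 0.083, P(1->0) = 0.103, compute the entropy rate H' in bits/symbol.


Stationary distribution: pi_0 = p10/(p01+p10) = 0.5538, pi_1 = 0.4462. Entropy rate H' = pi_0*H(p01) + pi_1*H(p10) = 0.5538*0.4127 + 0.4462*0.4784 = 0.442

0.442 bits/symbol


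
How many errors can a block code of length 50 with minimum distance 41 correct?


Correction capability = floor((d-1)/2) = floor((41-1)/2) = 20

20 errors


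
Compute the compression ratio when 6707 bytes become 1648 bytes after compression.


Ratio = original / compressed = 6707 / 1648 = 4.0698

4.0698


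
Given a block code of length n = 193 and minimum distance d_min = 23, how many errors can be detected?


Detection capability = d_min - 1 = 23 - 1 = 22

22 errors


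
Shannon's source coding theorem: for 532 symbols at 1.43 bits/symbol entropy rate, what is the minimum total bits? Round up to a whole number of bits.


Minimum bits >= n * H = 532 * 1.43 = 760.76, rounded up to a whole number of bits = 761

761 bits


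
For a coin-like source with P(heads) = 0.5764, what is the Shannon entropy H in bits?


H = -p*log2(p) - (1-p)*log2(1-p). -0.5764*log2(0.5764) = 0.458156; -0.4236*log2(0.4236) = 0.524936. H = 0.458156 + 0.524936 = 0.9831

0.9831 bits


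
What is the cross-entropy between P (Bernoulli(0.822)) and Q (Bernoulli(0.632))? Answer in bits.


H(P,Q) = -p*log2(q) - (1-p)*log2(1-q). -0.822*log2(0.632) = 0.544167; -0.178*log2(0.368) = 0.256716. H(P,Q) = 0.544167 + 0.256716 = 0.8009

0.8009 bits


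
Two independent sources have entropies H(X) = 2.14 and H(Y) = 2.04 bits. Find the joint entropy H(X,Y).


For independent variables, H(X,Y) = H(X) + H(Y) = 2.14 + 2.04 = 4.18

4.18 bits


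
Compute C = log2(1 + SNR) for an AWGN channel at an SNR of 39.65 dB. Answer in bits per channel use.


SNR_linear = 10^(39.65/10) = 9225.7143; C = log2(1 + SNR_linear) = log2(1 + 9225.7143) = 13.1716

13.1716 bits/channel use


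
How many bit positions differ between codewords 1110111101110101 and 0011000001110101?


Count differing positions: ^ ^ . ^ ^ ^ ^ ^ . . . . . . . . = 7 differences

7


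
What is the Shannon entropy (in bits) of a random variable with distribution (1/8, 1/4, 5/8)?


H = -sum(p_i * log2(p_i)). Terms: -(1/8)*log2(1/8) = 0.375000; -(1/4)*log2(1/4) = 0.500000; -(5/8)*log2(5/8) = 0.423795. H = 0.375000 + 0.500000 + 0.423795 = 1.2988

1.2988 bits


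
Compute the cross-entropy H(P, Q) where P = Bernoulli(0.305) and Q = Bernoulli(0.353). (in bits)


H(P,Q) = -p*log2(q) - (1-p)*log2(1-q). -0.305*log2(0.353) = 0.458189; -0.695*log2(0.647) = 0.436573. H(P,Q) = 0.458189 + 0.436573 = 0.8948

0.8948 bits


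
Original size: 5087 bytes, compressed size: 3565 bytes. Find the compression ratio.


Ratio = original / compressed = 5087 / 3565 = 1.4269

1.4269


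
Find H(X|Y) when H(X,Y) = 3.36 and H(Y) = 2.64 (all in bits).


H(X|Y) = H(X,Y) - H(Y) = 3.36 - 2.64 = 0.72

0.72 bits


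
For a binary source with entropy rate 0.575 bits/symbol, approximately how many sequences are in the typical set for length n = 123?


log2|A_typical| = nH = 123 * 0.575 = 70.725, so |A_typical| ~ 2^70.725 = 1.951e+21

1.951e+21


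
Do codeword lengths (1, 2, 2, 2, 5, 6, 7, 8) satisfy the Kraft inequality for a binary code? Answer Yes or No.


Kraft sum = sum(2^(-l_i)) = 1.3086, need <= 1. Result: violated (a binary prefix-free code with these lengths cannot exist)

No


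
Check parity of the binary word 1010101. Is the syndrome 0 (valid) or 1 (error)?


Syndrome = XOR of all bits = 1 XOR 0 XOR 1 XOR 0 XOR 1 XOR 0 XOR 1 = 0

0


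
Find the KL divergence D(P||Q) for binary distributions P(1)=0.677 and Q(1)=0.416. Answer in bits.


KL = p*log2(p/q) + (1-p)*log2((1-p)/(1-q)) = 0.677*log2(0.677/0.416) + 0.323*log2(0.323/0.584) = 0.1997

0.1997 bits


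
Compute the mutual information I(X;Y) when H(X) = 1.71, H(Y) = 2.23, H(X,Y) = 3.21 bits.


I(X;Y) = H(X) + H(Y) - H(X,Y) = 1.71 + 2.23 - 3.21 = 0.73

0.73 bits


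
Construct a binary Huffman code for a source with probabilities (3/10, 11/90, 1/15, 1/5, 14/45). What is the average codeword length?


Huffman construction (repeatedly merge the two least-probable nodes; each merge adds 1 bit to every symbol beneath it): 1/15 + 11/90 = 17/90; 17/90 + 1/5 = 7/18; 3/10 + 14/45 = 11/18; 7/18 + 11/18 = 1. Resulting codeword lengths (in the order the probabilities were given): (2, 3, 3, 2, 2). L_avg = sum(p_i * l_i) = 3/10*2 + 11/90*3 + 1/15*3 + 1/5*2 + 14/45*2 = 197/90 = 2.1889

2.1889 bits


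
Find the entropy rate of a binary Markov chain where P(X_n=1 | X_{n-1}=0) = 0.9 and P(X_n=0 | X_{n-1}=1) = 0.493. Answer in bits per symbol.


Stationary distribution: pi_0 = p10/(p01+p10) = 0.3539, pi_1 = 0.6461. Entropy rate H' = pi_0*H(p01) + pi_1*H(p10) = 0.3539*0.469 + 0.6461*0.9999 = 0.812

0.812 bits/symbol


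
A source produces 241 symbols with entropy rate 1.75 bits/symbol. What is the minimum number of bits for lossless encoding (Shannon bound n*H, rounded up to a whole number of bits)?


Minimum bits >= n * H = 241 * 1.75 = 421.75, rounded up to a whole number of bits = 422

422 bits


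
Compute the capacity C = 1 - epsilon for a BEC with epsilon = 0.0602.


C = 1 - epsilon = 1 - 0.0602 = 0.9398

0.9398 bits


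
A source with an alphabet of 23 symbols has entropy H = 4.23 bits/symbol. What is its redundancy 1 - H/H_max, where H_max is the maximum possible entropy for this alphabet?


H_max = log2(K) = log2(23) = 4.5236 bits/symbol. Redundancy = 1 - H/H_max = 1 - 4.23/4.5236 = 1 - 0.9351 = 0.0649

0.0649


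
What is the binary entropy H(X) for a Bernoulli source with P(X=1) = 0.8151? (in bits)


H = -p*log2(p) - (1-p)*log2(1-p). -0.8151*log2(0.8151) = 0.240415; -0.1849*log2(0.1849) = 0.450265. H = 0.240415 + 0.450265 = 0.6907

0.6907 bits


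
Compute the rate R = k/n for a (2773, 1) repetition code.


Rate = k/n = 1/2773

1/2773


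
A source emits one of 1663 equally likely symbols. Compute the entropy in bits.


H = log2(n) = log2(1663) = 10.6996

10.6996 bits


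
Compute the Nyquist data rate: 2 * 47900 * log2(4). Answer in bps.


Rate = 2 * B * log2(M) = 2 * 47900 * 2.0 = 191600.0

191600.0 bps


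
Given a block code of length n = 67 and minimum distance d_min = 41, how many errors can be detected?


Detection capability = d_min - 1 = 41 - 1 = 40

40 errors


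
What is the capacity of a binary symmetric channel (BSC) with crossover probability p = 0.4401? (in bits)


H(p) = -p*log2(p) - (1-p)*log2(1-p) = -0.4401*log2(0.4401) - 0.5599*log2(0.5599) = 0.521121 + 0.468501 = 0.9896. C = 1 - H(p) = 1 - 0.9896 = 0.0104

0.0104 bits


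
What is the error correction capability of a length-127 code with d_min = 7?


Correction capability = floor((d-1)/2) = floor((7-1)/2) = 3

3 errors


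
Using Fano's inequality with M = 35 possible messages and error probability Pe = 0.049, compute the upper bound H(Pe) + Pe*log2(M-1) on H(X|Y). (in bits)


H(Pe) = -Pe*log2(Pe) - (1-Pe)*log2(1-Pe) = -0.049*log2(0.049) - 0.951*log2(0.951) = 0.213203 + 0.068931 = 0.2821. Pe*log2(M-1) = 0.049*log2(34) = 0.249286. Bound = H(Pe) + Pe*log2(M-1) = 0.213203 + 0.068931 + 0.249286 = 0.5314

0.5314 bits


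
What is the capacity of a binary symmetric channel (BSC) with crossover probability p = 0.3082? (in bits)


H(p) = -p*log2(p) - (1-p)*log2(1-p) = -0.3082*log2(0.3082) - 0.6918*log2(0.6918) = 0.523342 + 0.367742 = 0.8911. C = 1 - H(p) = 1 - 0.8911 = 0.1089

0.1089 bits


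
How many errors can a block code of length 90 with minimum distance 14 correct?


Correction capability = floor((d-1)/2) = floor((14-1)/2) = 6

6 errors


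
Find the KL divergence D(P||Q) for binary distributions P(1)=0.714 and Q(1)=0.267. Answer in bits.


KL = p*log2(p/q) + (1-p)*log2((1-p)/(1-q)) = 0.714*log2(0.714/0.267) + 0.286*log2(0.286/0.733) = 0.6249

0.6249 bits


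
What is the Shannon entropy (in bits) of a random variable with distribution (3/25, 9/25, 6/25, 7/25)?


H = -sum(p_i * log2(p_i)). Terms: -(3/25)*log2(3/25) = 0.367067; -(9/25)*log2(9/25) = 0.530615; -(6/25)*log2(6/25) = 0.494134; -(7/25)*log2(7/25) = 0.514220. H = 0.367067 + 0.530615 + 0.494134 + 0.514220 = 1.906

1.906 bits


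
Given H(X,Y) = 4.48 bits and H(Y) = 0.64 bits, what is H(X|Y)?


H(X|Y) = H(X,Y) - H(Y) = 4.48 - 0.64 = 3.84

3.84 bits


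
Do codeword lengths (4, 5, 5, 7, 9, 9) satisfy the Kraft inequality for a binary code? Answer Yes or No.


Kraft sum = sum(2^(-l_i)) = 0.1367, need <= 1. Result: satisfied (a binary prefix-free code with these lengths exists)

Yes


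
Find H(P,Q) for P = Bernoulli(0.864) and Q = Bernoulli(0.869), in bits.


H(P,Q) = -p*log2(q) - (1-p)*log2(1-q). -0.864*log2(0.869) = 0.175022; -0.136*log2(0.131) = 0.398801. H(P,Q) = 0.175022 + 0.398801 = 0.5738

0.5738 bits


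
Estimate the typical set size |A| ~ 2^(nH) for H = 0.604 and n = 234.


log2|A_typical| = nH = 234 * 0.604 = 141.336, so |A_typical| ~ 2^141.336 = 3.519e+42

3.519e+42


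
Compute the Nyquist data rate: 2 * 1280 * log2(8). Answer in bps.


Rate = 2 * B * log2(M) = 2 * 1280 * 3.0 = 7680.0

7680.0 bps


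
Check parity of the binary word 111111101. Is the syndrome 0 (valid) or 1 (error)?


Syndrome = XOR of all bits = 1 XOR 1 XOR 1 XOR 1 XOR 1 XOR 1 XOR 1 XOR 0 XOR 1 = 0

0


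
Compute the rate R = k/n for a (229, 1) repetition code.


Rate = k/n = 1/229

1/229


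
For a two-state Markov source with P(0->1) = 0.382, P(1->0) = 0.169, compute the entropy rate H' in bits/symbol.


Stationary distribution: pi_0 = p10/(p01+p10) = 0.3067, pi_1 = 0.6933. Entropy rate H' = pi_0*H(p01) + pi_1*H(p10) = 0.3067*0.9594 + 0.6933*0.6554 = 0.7487

0.7487 bits/symbol


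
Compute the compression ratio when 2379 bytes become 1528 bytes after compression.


Ratio = original / compressed = 2379 / 1528 = 1.5569

1.5569


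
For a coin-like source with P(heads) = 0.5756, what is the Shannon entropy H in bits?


H = -p*log2(p) - (1-p)*log2(1-p). -0.5756*log2(0.5756) = 0.458673; -0.4244*log2(0.4244) = 0.524772. H = 0.458673 + 0.524772 = 0.9834

0.9834 bits


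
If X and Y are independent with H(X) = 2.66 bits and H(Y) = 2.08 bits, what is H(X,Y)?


For independent variables, H(X,Y) = H(X) + H(Y) = 2.66 + 2.08 = 4.74

4.74 bits


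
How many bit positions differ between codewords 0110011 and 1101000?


Count differing positions: ^ . ^ ^ . ^ ^ = 5 differences

5


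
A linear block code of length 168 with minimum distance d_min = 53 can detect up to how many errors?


Detection capability = d_min - 1 = 53 - 1 = 52

52 errors


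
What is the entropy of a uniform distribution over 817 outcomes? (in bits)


H = log2(n) = log2(817) = 9.6742

9.6742 bits


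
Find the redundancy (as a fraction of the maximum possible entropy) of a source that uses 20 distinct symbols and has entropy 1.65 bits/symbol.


H_max = log2(K) = log2(20) = 4.3219 bits/symbol. Redundancy = 1 - H/H_max = 1 - 1.65/4.3219 = 1 - 0.3818 = 0.6182

0.6182


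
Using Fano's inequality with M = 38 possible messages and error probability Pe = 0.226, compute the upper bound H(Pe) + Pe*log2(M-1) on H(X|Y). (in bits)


H(Pe) = -Pe*log2(Pe) - (1-Pe)*log2(1-Pe) = -0.226*log2(0.226) - 0.774*log2(0.774) = 0.484907 + 0.286066 = 0.771. Pe*log2(M-1) = 0.226*log2(37) = 1.177336. Bound = H(Pe) + Pe*log2(M-1) = 0.484907 + 0.286066 + 1.177336 = 1.9483

1.9483 bits


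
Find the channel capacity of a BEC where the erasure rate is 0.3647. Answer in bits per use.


C = 1 - epsilon = 1 - 0.3647 = 0.6353

0.6353 bits


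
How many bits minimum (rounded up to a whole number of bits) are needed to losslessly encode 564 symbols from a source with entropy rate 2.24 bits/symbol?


Minimum bits >= n * H = 564 * 2.24 = 1263.36, rounded up to a whole number of bits = 1264

1264 bits


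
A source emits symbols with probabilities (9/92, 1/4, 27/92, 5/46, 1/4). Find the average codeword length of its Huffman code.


Huffman construction (repeatedly merge the two least-probable nodes; each merge adds 1 bit to every symbol beneath it): 9/92 + 5/46 = 19/92; 19/92 + 1/4 = 21/46; 1/4 + 27/92 = 25/46; 21/46 + 25/46 = 1. Resulting codeword lengths (in the order the probabilities were given): (3, 2, 2, 3, 2). L_avg = sum(p_i * l_i) = 9/92*3 + 1/4*2 + 27/92*2 + 5/46*3 + 1/4*2 = 203/92 = 2.2065

2.2065 bits


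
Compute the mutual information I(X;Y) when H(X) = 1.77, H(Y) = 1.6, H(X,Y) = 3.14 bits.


I(X;Y) = H(X) + H(Y) - H(X,Y) = 1.77 + 1.6 - 3.14 = 0.23

0.23 bits


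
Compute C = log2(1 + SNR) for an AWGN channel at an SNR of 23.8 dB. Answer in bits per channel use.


SNR_linear = 10^(23.8/10) = 239.8833; C = log2(1 + SNR_linear) = log2(1 + 239.8833) = 7.9122

7.9122 bits/channel use


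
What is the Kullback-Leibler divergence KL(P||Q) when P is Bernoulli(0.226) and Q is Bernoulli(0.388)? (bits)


KL = p*log2(p/q) + (1-p)*log2((1-p)/(1-q)) = 0.226*log2(0.226/0.388) + 0.774*log2(0.774/0.612) = 0.086

0.086 bits


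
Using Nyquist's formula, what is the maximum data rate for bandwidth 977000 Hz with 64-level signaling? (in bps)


Rate = 2 * B * log2(M) = 2 * 977000 * 6.0 = 11724000.0

11724000.0 bps


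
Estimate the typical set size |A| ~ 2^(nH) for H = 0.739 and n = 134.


log2|A_typical| = nH = 134 * 0.739 = 99.026, so |A_typical| ~ 2^99.026 = 6.454e+29

6.454e+29


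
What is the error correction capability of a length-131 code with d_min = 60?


Correction capability = floor((d-1)/2) = floor((60-1)/2) = 29

29 errors


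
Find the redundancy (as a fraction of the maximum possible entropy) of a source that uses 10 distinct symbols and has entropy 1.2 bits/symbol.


H_max = log2(K) = log2(10) = 3.3219 bits/symbol. Redundancy = 1 - H/H_max = 1 - 1.2/3.3219 = 1 - 0.3612 = 0.6388

0.6388


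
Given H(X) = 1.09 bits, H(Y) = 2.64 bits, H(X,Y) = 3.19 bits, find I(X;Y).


I(X;Y) = H(X) + H(Y) - H(X,Y) = 1.09 + 2.64 - 3.19 = 0.54

0.54 bits


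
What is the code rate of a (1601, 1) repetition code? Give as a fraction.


Rate = k/n = 1/1601

1/1601


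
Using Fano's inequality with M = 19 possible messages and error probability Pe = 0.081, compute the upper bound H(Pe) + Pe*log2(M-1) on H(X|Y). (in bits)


H(Pe) = -Pe*log2(Pe) - (1-Pe)*log2(1-Pe) = -0.081*log2(0.081) - 0.919*log2(0.919) = 0.293701 + 0.111992 = 0.4057. Pe*log2(M-1) = 0.081*log2(18) = 0.337764. Bound = H(Pe) + Pe*log2(M-1) = 0.293701 + 0.111992 + 0.337764 = 0.7435

0.7435 bits


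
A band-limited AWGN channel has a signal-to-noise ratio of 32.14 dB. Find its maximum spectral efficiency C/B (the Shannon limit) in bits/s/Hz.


SNR_linear = 10^(32.14/10) = 1636.8165; C/B = log2(1 + SNR_linear) = log2(1 + 1636.8165) = 10.6776

10.6776 bits/s/Hz


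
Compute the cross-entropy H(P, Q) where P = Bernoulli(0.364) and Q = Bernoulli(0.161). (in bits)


H(P,Q) = -p*log2(q) - (1-p)*log2(1-q). -0.364*log2(0.161) = 0.959092; -0.636*log2(0.839) = 0.161072. H(P,Q) = 0.959092 + 0.161072 = 1.1202

1.1202 bits


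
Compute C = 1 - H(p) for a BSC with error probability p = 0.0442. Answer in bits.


H(p) = -p*log2(p) - (1-p)*log2(1-p) = -0.0442*log2(0.0442) - 0.9558*log2(0.9558) = 0.198892 + 0.062337 = 0.2612. C = 1 - H(p) = 1 - 0.2612 = 0.7388

0.7388 bits


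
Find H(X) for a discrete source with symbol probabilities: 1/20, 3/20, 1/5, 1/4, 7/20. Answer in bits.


H = -sum(p_i * log2(p_i)). Terms: -(1/20)*log2(1/20) = 0.216096; -(3/20)*log2(3/20) = 0.410545; -(1/5)*log2(1/5) = 0.464386; -(1/4)*log2(1/4) = 0.500000; -(7/20)*log2(7/20) = 0.530101. H = 0.216096 + 0.410545 + 0.464386 + 0.500000 + 0.530101 = 2.1211

2.1211 bits


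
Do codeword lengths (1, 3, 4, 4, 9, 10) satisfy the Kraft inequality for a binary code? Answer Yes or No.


Kraft sum = sum(2^(-l_i)) = 0.7529, need <= 1. Result: satisfied (a binary prefix-free code with these lengths exists)

Yes


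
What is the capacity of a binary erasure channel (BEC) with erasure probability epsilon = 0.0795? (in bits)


C = 1 - epsilon = 1 - 0.0795 = 0.9205

0.9205 bits


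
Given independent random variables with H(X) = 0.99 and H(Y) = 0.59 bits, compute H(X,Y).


For independent variables, H(X,Y) = H(X) + H(Y) = 0.99 + 0.59 = 1.58

1.58 bits


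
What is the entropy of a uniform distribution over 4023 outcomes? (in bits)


H = log2(n) = log2(4023) = 11.9741

11.9741 bits


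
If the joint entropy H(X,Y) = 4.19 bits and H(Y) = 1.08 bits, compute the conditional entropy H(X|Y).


H(X|Y) = H(X,Y) - H(Y) = 4.19 - 1.08 = 3.11

3.11 bits


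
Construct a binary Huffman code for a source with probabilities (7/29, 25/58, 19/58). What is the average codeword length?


Huffman construction (repeatedly merge the two least-probable nodes; each merge adds 1 bit to every symbol beneath it): 7/29 + 19/58 = 33/58; 25/58 + 33/58 = 1. Resulting codeword lengths (in the order the probabilities were given): (2, 1, 2). L_avg = sum(p_i * l_i) = 7/29*2 + 25/58*1 + 19/58*2 = 91/58 = 1.569

1.569 bits


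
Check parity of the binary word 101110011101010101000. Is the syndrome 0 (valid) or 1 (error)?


Syndrome = XOR of all bits = 1 XOR 0 XOR 1 XOR 1 XOR 1 XOR 0 XOR 0 XOR 1 XOR 1 XOR 1 XOR 0 XOR 1 XOR 0 XOR 1 XOR 0 XOR 1 XOR 0 XOR 1 XOR 0 XOR 0 XOR 0 = 1

1


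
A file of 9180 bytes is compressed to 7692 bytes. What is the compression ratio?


Ratio = original / compressed = 9180 / 7692 = 1.1934

1.1934


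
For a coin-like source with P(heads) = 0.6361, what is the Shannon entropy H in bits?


H = -p*log2(p) - (1-p)*log2(1-p). -0.6361*log2(0.6361) = 0.415166; -0.3639*log2(0.3639) = 0.530707. H = 0.415166 + 0.530707 = 0.9459

0.9459 bits


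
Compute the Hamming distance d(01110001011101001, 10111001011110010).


Count differing positions: ^ ^ . . ^ . . . . . . . ^ ^ . ^ ^ = 7 differences

7


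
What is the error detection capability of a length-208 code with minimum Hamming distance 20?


Detection capability = d_min - 1 = 20 - 1 = 19

19 errors


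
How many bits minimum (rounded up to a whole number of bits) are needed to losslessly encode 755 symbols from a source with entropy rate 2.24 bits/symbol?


Minimum bits >= n * H = 755 * 2.24 = 1691.2, rounded up to a whole number of bits = 1692

1692 bits


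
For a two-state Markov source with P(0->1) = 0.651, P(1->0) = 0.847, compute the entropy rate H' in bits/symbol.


Stationary distribution: pi_0 = p10/(p01+p10) = 0.5654, pi_1 = 0.4346. Entropy rate H' = pi_0*H(p01) + pi_1*H(p10) = 0.5654*0.9332 + 0.4346*0.6173 = 0.7959

0.7959 bits/symbol


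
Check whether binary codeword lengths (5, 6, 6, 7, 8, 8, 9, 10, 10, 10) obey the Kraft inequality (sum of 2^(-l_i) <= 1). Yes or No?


Kraft sum = sum(2^(-l_i)) = 0.083, need <= 1. Result: satisfied (a binary prefix-free code with these lengths exists)

Yes


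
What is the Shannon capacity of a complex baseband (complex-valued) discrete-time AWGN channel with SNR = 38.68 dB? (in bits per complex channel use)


SNR_linear = 10^(38.68/10) = 7379.0423; C = log2(1 + SNR_linear) = log2(1 + 7379.0423) = 12.8494

12.8494 bits/channel use


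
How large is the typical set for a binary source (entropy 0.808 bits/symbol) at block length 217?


log2|A_typical| = nH = 217 * 0.808 = 175.336, so |A_typical| ~ 2^175.336 = 6.045e+52

6.045e+52


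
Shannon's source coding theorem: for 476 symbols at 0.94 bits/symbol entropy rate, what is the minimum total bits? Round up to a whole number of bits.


Minimum bits >= n * H = 476 * 0.94 = 447.44, rounded up to a whole number of bits = 448

448 bits


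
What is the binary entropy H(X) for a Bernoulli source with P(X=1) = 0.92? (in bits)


H = -p*log2(p) - (1-p)*log2(1-p). -0.92*log2(0.92) = 0.110671; -0.08*log2(0.08) = 0.291508. H = 0.110671 + 0.291508 = 0.4022

0.4022 bits


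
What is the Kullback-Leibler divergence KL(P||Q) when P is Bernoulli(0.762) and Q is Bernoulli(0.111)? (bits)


KL = p*log2(p/q) + (1-p)*log2((1-p)/(1-q)) = 0.762*log2(0.762/0.111) + 0.238*log2(0.238/0.889) = 1.6653

1.6653 bits


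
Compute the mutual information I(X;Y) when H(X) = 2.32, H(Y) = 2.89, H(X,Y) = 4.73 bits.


I(X;Y) = H(X) + H(Y) - H(X,Y) = 2.32 + 2.89 - 4.73 = 0.48

0.48 bits


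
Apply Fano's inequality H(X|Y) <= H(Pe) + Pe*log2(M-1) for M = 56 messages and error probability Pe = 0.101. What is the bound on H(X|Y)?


H(Pe) = -Pe*log2(Pe) - (1-Pe)*log2(1-Pe) = -0.101*log2(0.101) - 0.899*log2(0.899) = 0.334065 + 0.138093 = 0.4722. Pe*log2(M-1) = 0.101*log2(55) = 0.583917. Bound = H(Pe) + Pe*log2(M-1) = 0.334065 + 0.138093 + 0.583917 = 1.0561

1.0561 bits


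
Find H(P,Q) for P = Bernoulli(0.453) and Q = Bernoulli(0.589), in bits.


H(P,Q) = -p*log2(q) - (1-p)*log2(1-q). -0.453*log2(0.589) = 0.345938; -0.547*log2(0.411) = 0.701686. H(P,Q) = 0.345938 + 0.701686 = 1.0476

1.0476 bits


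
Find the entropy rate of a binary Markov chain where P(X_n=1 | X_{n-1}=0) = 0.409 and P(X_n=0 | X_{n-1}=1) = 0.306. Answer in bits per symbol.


Stationary distribution: pi_0 = p10/(p01+p10) = 0.428, pi_1 = 0.572. Entropy rate H' = pi_0*H(p01) + pi_1*H(p10) = 0.428*0.976 + 0.572*0.8885 = 0.9259

0.9259 bits/symbol


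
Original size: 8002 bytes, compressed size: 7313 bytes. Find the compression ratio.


Ratio = original / compressed = 8002 / 7313 = 1.0942

1.0942


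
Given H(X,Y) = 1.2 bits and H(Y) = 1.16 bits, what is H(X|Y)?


H(X|Y) = H(X,Y) - H(Y) = 1.2 - 1.16 = 0.04

0.04 bits


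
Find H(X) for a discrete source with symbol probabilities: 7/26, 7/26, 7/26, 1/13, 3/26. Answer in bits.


H = -sum(p_i * log2(p_i)). Terms: -(7/26)*log2(7/26) = 0.509677; -(7/26)*log2(7/26) = 0.509677; -(7/26)*log2(7/26) = 0.509677; -(1/13)*log2(1/13) = 0.284649; -(3/26)*log2(3/26) = 0.359478. H = 0.509677 + 0.509677 + 0.509677 + 0.284649 + 0.359478 = 2.1732

2.1732 bits


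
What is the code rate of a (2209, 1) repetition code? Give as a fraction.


Rate = k/n = 1/2209

1/2209


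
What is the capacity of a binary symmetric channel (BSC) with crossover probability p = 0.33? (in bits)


H(p) = -p*log2(p) - (1-p)*log2(1-p) = -0.33*log2(0.33) - 0.67*log2(0.67) = 0.527822 + 0.387104 = 0.9149. C = 1 - H(p) = 1 - 0.9149 = 0.0851

0.0851 bits


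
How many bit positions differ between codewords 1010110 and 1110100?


Count differing positions: . ^ . . . ^ . = 2 differences

2


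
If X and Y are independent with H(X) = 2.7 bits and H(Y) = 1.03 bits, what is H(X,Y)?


For independent variables, H(X,Y) = H(X) + H(Y) = 2.7 + 1.03 = 3.73

3.73 bits


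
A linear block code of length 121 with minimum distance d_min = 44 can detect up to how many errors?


Detection capability = d_min - 1 = 44 - 1 = 43

43 errors


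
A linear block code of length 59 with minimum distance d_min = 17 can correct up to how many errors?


Correction capability = floor((d-1)/2) = floor((17-1)/2) = 8

8 errors


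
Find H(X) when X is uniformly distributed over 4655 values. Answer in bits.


H = log2(n) = log2(4655) = 12.1846

12.1846 bits


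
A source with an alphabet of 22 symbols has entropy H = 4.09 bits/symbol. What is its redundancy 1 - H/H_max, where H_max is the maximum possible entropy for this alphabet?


H_max = log2(K) = log2(22) = 4.4594 bits/symbol. Redundancy = 1 - H/H_max = 1 - 4.09/4.4594 = 1 - 0.9172 = 0.0828

0.0828


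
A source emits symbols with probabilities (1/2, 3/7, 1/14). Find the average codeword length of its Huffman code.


Huffman construction (repeatedly merge the two least-probable nodes; each merge adds 1 bit to every symbol beneath it): 1/14 + 3/7 = 1/2; 1/2 + 1/2 = 1. Resulting codeword lengths (in the order the probabilities were given): (1, 2, 2). L_avg = sum(p_i * l_i) = 1/2*1 + 3/7*2 + 1/14*2 = 3/2 = 1.5

1.5 bits


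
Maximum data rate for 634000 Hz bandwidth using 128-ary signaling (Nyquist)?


Rate = 2 * B * log2(M) = 2 * 634000 * 7.0 = 8876000.0

8876000.0 bps


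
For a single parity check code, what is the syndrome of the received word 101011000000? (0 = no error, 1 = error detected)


Syndrome = XOR of all bits = 1 XOR 0 XOR 1 XOR 0 XOR 1 XOR 1 XOR 0 XOR 0 XOR 0 XOR 0 XOR 0 XOR 0 = 0

0


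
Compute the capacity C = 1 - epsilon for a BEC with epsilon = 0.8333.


C = 1 - epsilon = 1 - 0.8333 = 0.1667

0.1667 bits


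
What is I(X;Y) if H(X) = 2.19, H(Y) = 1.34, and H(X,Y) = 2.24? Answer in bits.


I(X;Y) = H(X) + H(Y) - H(X,Y) = 2.19 + 1.34 - 2.24 = 1.29

1.29 bits


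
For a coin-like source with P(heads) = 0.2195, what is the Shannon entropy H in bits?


H = -p*log2(p) - (1-p)*log2(1-p). -0.2195*log2(0.2195) = 0.480202; -0.7805*log2(0.7805) = 0.279052. H = 0.480202 + 0.279052 = 0.7593

0.7593 bits


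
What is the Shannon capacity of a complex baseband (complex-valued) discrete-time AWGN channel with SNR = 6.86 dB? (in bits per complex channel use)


SNR_linear = 10^(6.86/10) = 4.8529; C = log2(1 + SNR_linear) = log2(1 + 4.8529) = 2.5491

2.5491 bits/channel use


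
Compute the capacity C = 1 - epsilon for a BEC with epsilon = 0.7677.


C = 1 - epsilon = 1 - 0.7677 = 0.2323

0.2323 bits


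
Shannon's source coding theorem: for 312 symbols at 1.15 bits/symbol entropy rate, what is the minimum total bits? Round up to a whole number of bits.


Minimum bits >= n * H = 312 * 1.15 = 358.8, rounded up to a whole number of bits = 359

359 bits


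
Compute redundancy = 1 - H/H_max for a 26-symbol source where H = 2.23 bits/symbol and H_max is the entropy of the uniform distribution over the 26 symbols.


H_max = log2(K) = log2(26) = 4.7004 bits/symbol. Redundancy = 1 - H/H_max = 1 - 2.23/4.7004 = 1 - 0.4744 = 0.5256

0.5256


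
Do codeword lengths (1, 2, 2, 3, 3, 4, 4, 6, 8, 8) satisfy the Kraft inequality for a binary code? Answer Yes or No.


Kraft sum = sum(2^(-l_i)) = 1.3984, need <= 1. Result: violated (a binary prefix-free code with these lengths cannot exist)

No


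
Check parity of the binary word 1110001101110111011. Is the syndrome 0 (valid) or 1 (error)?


Syndrome = XOR of all bits = 1 XOR 1 XOR 1 XOR 0 XOR 0 XOR 0 XOR 1 XOR 1 XOR 0 XOR 1 XOR 1 XOR 1 XOR 0 XOR 1 XOR 1 XOR 1 XOR 0 XOR 1 XOR 1 = 1

1


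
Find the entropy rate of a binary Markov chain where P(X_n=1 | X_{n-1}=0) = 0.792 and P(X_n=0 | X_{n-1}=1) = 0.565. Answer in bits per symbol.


Stationary distribution: pi_0 = p10/(p01+p10) = 0.4164, pi_1 = 0.5836. Entropy rate H' = pi_0*H(p01) + pi_1*H(p10) = 0.4164*0.7376 + 0.5836*0.9878 = 0.8836

0.8836 bits/symbol


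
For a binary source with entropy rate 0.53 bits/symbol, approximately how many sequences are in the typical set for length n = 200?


log2|A_typical| = nH = 200 * 0.53 = 106.0, so |A_typical| ~ 2^106.0 = 8.113e+31

8.113e+31


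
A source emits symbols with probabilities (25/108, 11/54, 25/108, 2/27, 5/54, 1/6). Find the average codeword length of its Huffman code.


Huffman construction (repeatedly merge the two least-probable nodes; each merge adds 1 bit to every symbol beneath it): 2/27 + 5/54 = 1/6; 1/6 + 1/6 = 1/3; 11/54 + 25/108 = 47/108; 25/108 + 1/3 = 61/108; 47/108 + 61/108 = 1. Resulting codeword lengths (in the order the probabilities were given): (2, 2, 2, 4, 4, 3). L_avg = sum(p_i * l_i) = 25/108*2 + 11/54*2 + 25/108*2 + 2/27*4 + 5/54*4 + 1/6*3 = 5/2 = 2.5

2.5 bits


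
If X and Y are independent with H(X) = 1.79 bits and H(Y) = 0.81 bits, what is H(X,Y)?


For independent variables, H(X,Y) = H(X) + H(Y) = 1.79 + 0.81 = 2.6

2.6 bits


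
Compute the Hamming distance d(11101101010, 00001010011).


Count differing positions: ^ ^ ^ . . ^ ^ ^ . . ^ = 7 differences

7


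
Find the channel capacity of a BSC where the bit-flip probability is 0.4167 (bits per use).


H(p) = -p*log2(p) - (1-p)*log2(1-p) = -0.4167*log2(0.4167) - 0.5833*log2(0.5833) = 0.526258 + 0.453627 = 0.9799. C = 1 - H(p) = 1 - 0.9799 = 0.0201

0.0201 bits


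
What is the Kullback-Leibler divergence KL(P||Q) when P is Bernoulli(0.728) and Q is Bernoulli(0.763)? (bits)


KL = p*log2(p/q) + (1-p)*log2((1-p)/(1-q)) = 0.728*log2(0.728/0.763) + 0.272*log2(0.272/0.237) = 0.0047

0.0047 bits


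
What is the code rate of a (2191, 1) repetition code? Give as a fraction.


Rate = k/n = 1/2191

1/2191


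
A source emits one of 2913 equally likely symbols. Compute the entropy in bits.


H = log2(n) = log2(2913) = 11.5083

11.5083 bits


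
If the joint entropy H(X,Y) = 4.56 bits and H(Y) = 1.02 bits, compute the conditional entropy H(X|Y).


H(X|Y) = H(X,Y) - H(Y) = 4.56 - 1.02 = 3.54

3.54 bits


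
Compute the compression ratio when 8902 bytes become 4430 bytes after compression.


Ratio = original / compressed = 8902 / 4430 = 2.0095

2.0095


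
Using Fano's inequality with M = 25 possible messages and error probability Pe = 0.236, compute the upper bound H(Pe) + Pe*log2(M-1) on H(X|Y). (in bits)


H(Pe) = -Pe*log2(Pe) - (1-Pe)*log2(1-Pe) = -0.236*log2(0.236) - 0.764*log2(0.764) = 0.491621 + 0.296704 = 0.7883. Pe*log2(M-1) = 0.236*log2(24) = 1.082051. Bound = H(Pe) + Pe*log2(M-1) = 0.491621 + 0.296704 + 1.082051 = 1.8704

1.8704 bits


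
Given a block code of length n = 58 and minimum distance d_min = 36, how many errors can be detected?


Detection capability = d_min - 1 = 36 - 1 = 35

35 errors


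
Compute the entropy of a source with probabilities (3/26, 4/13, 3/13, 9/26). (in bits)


H = -sum(p_i * log2(p_i)). Terms: -(3/26)*log2(3/26) = 0.359478; -(4/13)*log2(4/13) = 0.523212; -(3/13)*log2(3/13) = 0.488187; -(9/26)*log2(9/26) = 0.529794. H = 0.359478 + 0.523212 + 0.488187 + 0.529794 = 1.9007

1.9007 bits


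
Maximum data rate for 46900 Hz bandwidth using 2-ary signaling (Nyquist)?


Rate = 2 * B * log2(M) = 2 * 46900 * 1.0 = 93800.0

93800.0 bps


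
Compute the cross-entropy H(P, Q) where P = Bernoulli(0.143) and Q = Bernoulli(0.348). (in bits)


H(P,Q) = -p*log2(q) - (1-p)*log2(1-q). -0.143*log2(0.348) = 0.217766; -0.857*log2(0.652) = 0.528817. H(P,Q) = 0.217766 + 0.528817 = 0.7466

0.7466 bits
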